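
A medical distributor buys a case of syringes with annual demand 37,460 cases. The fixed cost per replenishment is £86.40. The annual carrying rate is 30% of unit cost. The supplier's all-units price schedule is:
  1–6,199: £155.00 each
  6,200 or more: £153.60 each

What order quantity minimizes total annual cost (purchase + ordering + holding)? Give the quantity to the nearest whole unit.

Q* ≈ 373 cases

Holding cost per unit per year at price C is H = 0.30·C.
Candidates are each tier's EOQ (if it falls in that tier) and each price-break quantity.
EOQ at £155.00 = 373.1 (feasible in tier 1): TC = 37,460×£155.00 + (37,460/373.1)×86.4 + (373.1/2)×0.30×£155.00 = £5,823,649.31.
EOQ at £153.60 = 374.8 < 6200, so use break Q=6200: TC = 37,460×£153.60 + (37,460/6200.0)×86.4 + (6200.0/2)×0.30×£153.60 = £5,897,226.02.
Lowest total cost is £5,823,649.31 at Q = 373.1.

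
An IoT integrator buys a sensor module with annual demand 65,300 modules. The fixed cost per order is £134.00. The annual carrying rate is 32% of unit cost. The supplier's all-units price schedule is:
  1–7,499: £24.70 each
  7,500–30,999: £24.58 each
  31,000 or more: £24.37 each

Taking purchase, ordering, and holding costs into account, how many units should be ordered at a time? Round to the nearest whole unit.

Holding cost per unit per year at price C is H = 0.32·C.
Evaluate total cost at each tier's feasible EOQ or, if the EOQ is below the tier, at the tier's minimum quantity.
EOQ at £24.70 = 1488.0 (feasible in tier 1): TC = 65,300×£24.70 + (65,300/1488.0)×134 + (1488.0/2)×0.32×£24.70 = £1,624,671.09.
EOQ at £24.58 = 1491.6 < 7500, so use break Q=7500: TC = 65,300×£24.58 + (65,300/7500.0)×134 + (7500.0/2)×0.32×£24.58 = £1,635,736.69.
EOQ at £24.37 = 1498.0 < 31000, so use break Q=31000: TC = 65,300×£24.37 + (65,300/31000.0)×134 + (31000.0/2)×0.32×£24.37 = £1,712,518.46.
Lowest total cost is £1,624,671.09 at Q = 1488.0.

Q* ≈ 1,488 modules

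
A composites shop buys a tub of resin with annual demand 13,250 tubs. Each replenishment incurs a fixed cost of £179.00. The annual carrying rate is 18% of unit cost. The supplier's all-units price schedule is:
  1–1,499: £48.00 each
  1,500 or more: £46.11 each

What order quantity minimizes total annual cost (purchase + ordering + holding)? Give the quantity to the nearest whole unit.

Q* ≈ 1,500 tubs

Holding cost per unit per year at price C is H = 0.18·C.
For each price level, check whether its EOQ is feasible; otherwise the best quantity at that price is the breakpoint.
EOQ at £48.00 = 741.0 (feasible in tier 1): TC = 13,250×£48.00 + (13,250/741.0)×179 + (741.0/2)×0.18×£48.00 = £642,401.86.
EOQ at £46.11 = 756.0 < 1500, so use break Q=1500: TC = 13,250×£46.11 + (13,250/1500.0)×179 + (1500.0/2)×0.18×£46.11 = £618,763.52.
Lowest total cost is £618,763.52 at Q = 1500.0.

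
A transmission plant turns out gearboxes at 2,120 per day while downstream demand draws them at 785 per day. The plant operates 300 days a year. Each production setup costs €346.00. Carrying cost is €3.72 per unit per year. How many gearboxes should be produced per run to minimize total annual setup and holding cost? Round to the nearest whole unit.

Q* ≈ 8,341 gearboxes

Annual demand D = 785 × 300 = 235,500.
Production build-up factor (1 − d/p) = 1 − 785/2,120 = 0.6297.
Q* = √(2DS / (H(1 − d/p))) = √(2 × 235,500 × 346 / (3.72 × 0.6297)).
= √(162,966,000 / 2.3425) ≈ 8340.735.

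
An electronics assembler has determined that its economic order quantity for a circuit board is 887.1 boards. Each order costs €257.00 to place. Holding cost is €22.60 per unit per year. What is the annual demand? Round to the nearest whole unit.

D ≈ 34,601 boards per year

Squaring Q* = √(2DS/H) gives Q*² = 2DS/H.
From Q* = √(2DS/H): D = Q*²H / (2S) = 887.1² × 22.6 / (2 × 257) = 34601.146.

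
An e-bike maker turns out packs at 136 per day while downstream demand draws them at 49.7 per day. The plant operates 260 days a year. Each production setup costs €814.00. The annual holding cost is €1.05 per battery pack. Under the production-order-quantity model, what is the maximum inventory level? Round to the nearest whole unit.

Annual demand D = 49.7 × 260 = 12,922.
Production build-up factor (1 − d/p) = 1 − 49.7/136 = 0.6346.
Q* = √(2DS / (H(1 − d/p))) = √(2 × 12,922 × 814 / (1.05 × 0.6346)).
= √(21,037,016 / 0.6663) ≈ 5619.032.
Maximum inventory = Q*(1 − d/p) = 5619.032 × 0.6346 ≈ 3565.606.

I_max ≈ 3,566 packs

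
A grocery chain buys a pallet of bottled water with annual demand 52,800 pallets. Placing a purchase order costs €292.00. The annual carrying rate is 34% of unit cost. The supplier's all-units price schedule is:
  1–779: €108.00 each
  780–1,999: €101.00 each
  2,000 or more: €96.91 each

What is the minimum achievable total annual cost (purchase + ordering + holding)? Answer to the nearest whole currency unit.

TC* ≈ €5,157,506

Holding cost per unit per year at price C is H = 0.34·C.
For each price level, check whether its EOQ is feasible; otherwise the best quantity at that price is the breakpoint.
Tier 1 (€108.00): EOQ = 916.4 exceeds tier's upper bound 779, so this tier is dominated.
EOQ at €101.00 = 947.6 (feasible in tier 2): TC = 52,800×€101.00 + (52,800/947.6)×292 + (947.6/2)×0.34×€101.00 = €5,365,340.45.
EOQ at €96.91 = 967.4 < 2000, so use break Q=2000: TC = 52,800×€96.91 + (52,800/2000.0)×292 + (2000.0/2)×0.34×€96.91 = €5,157,506.20.
Lowest total cost among the candidates is at Q = 2000.0.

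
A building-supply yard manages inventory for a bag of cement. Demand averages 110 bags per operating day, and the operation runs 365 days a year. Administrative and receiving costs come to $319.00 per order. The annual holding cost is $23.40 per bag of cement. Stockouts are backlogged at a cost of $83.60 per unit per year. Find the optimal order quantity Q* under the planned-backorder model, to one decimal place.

Q* ≈ 1,183.7 bags

Annual demand D = 110 × 365 = 40,150.
With planned backorders, Q* = √(2DS/H) · √((H+B)/B).
√(2DS/H) = √(2 × 40,150 × 319 / 23.4) = 1046.273.
√((H+B)/B) = √((23.4+83.6)/83.6) = 1.1313.
Q* ≈ 1183.679.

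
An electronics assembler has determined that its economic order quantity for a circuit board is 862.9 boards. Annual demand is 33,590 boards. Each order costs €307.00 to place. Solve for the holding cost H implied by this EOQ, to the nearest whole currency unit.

Invert the EOQ relation Q*² = 2DS/H.
From Q* = √(2DS/H): H = 2DS / Q*² = 2 × 33,590 × 307 / 862.9² = 27.6986.

H ≈ €28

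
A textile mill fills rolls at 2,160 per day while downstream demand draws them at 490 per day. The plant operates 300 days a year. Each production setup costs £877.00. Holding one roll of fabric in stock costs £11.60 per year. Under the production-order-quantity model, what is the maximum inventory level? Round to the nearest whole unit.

I_max ≈ 4,145 rolls

Annual demand D = 490 × 300 = 147,000.
Production build-up factor (1 − d/p) = 1 − 490/2,160 = 0.7731.
Q* = √(2DS / (H(1 − d/p))) = √(2 × 147,000 × 877 / (11.6 × 0.7731)).
= √(257,838,000 / 8.9685) ≈ 5361.831.
Maximum inventory = Q*(1 − d/p) = 5361.831 × 0.7731 ≈ 4145.490.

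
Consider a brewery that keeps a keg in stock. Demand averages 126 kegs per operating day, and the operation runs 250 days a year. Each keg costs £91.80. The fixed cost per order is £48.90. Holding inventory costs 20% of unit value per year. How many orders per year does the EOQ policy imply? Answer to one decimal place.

N ≈ 76.9 orders per year

Annual demand D = 126 × 250 = 31,500.
Holding cost H = 0.20 × £91.80 = £18.3600 per unit per year.
The optimal lot size = √(2DS/H) = √(2 × 31,500 × 48.9 / 18.36) ≈ 409.63.
Orders per year = D / Q* = 31,500 / 409.63 ≈ 76.899.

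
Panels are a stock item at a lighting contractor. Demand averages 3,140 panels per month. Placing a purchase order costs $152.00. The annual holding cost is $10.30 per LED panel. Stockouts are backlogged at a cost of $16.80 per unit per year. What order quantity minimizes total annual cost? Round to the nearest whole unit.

Q* ≈ 1,339 panels

Annual demand D = 3,140 × 12 = 37,680.
With planned backorders, Q* = √(2DS/H) · √((H+B)/B).
√(2DS/H) = √(2 × 37,680 × 152 / 10.3) = 1054.566.
√((H+B)/B) = √((10.3+16.8)/16.8) = 1.2701.
Q* ≈ 1339.379.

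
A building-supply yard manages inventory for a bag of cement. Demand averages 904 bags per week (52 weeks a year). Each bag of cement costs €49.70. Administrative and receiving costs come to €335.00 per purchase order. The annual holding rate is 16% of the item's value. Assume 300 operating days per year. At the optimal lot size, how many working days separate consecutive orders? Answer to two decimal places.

Annual demand D = 904 × 52 = 47,008.
Holding cost H = 0.16 × €49.70 = €7.9520 per unit per year.
Q* = √(2DS/H) = √(2 × 47,008 × 335 / 7.952) ≈ 1990.15.
Cycle time = Q*/D × 300 = 1990.15 / 47,008 × 300 ≈ 12.701 days.

T ≈ 12.70 days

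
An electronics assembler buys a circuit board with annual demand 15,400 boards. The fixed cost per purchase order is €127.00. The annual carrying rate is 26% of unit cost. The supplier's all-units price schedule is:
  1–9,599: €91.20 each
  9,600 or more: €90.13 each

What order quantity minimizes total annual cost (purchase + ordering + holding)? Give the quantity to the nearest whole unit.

Holding cost per unit per year at price C is H = 0.26·C.
Candidates are each tier's EOQ (if it falls in that tier) and each price-break quantity.
EOQ at €91.20 = 406.2 (feasible in tier 1): TC = 15,400×€91.20 + (15,400/406.2)×127 + (406.2/2)×0.26×€91.20 = €1,414,110.78.
EOQ at €90.13 = 408.6 < 9600, so use break Q=9600: TC = 15,400×€90.13 + (15,400/9600.0)×127 + (9600.0/2)×0.26×€90.13 = €1,500,687.97.
Lowest total cost is €1,414,110.78 at Q = 406.2.

Q* ≈ 406 boards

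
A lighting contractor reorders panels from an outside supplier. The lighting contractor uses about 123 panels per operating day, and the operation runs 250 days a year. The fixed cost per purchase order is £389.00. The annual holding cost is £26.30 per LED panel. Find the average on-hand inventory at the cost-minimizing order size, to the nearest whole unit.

Average inventory ≈ 477 panels

Annual demand D = 123 × 250 = 30,750.
Q* = √(2DS/H) = √(2 × 30,750 × 389 / 26.3) ≈ 953.75.
Average inventory = Q*/2 ≈ 953.75 / 2 = 476.875.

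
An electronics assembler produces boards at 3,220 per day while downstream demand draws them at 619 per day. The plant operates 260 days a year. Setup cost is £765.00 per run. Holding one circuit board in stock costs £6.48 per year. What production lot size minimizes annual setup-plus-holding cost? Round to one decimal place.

Annual demand D = 619 × 260 = 160,940.
Production build-up factor (1 − d/p) = 1 − 619/3,220 = 0.8078.
Q* = √(2DS / (H(1 − d/p))) = √(2 × 160,940 × 765 / (6.48 × 0.8078)).
= √(246,238,200 / 5.2343) ≈ 6858.797.

Q* ≈ 6,858.8 boards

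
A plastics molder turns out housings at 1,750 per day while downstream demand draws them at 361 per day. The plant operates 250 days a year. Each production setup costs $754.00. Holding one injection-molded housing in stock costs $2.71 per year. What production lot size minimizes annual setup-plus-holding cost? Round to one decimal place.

Annual demand D = 361 × 250 = 90,250.
Production build-up factor (1 − d/p) = 1 − 361/1,750 = 0.7937.
Q* = √(2DS / (H(1 − d/p))) = √(2 × 90,250 × 754 / (2.71 × 0.7937)).
= √(136,097,000 / 2.151) ≈ 7954.402.

Q* ≈ 7,954.4 housings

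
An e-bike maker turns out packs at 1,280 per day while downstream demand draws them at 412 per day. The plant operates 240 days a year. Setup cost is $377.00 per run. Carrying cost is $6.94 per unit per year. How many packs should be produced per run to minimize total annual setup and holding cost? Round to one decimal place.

Q* ≈ 3,980.2 packs

Annual demand D = 412 × 240 = 98,880.
Production build-up factor (1 − d/p) = 1 − 412/1,280 = 0.6781.
Q* = √(2DS / (H(1 − d/p))) = √(2 × 98,880 × 377 / (6.94 × 0.6781)).
= √(74,555,520 / 4.7062) ≈ 3980.204.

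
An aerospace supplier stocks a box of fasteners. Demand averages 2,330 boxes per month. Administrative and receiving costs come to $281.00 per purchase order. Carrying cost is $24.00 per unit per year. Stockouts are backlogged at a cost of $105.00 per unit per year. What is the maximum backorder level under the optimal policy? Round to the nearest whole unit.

Annual demand D = 2,330 × 12 = 27,960.
With planned backorders, Q* = √(2DS/H) · √((H+B)/B).
√(2DS/H) = √(2 × 27,960 × 281 / 24) = 809.154.
√((H+B)/B) = √((24+105)/105) = 1.1084.
Q* ≈ 896.874.
S* = Q* · H/(H+B) = 896.874 × 24/129 ≈ 166.860.

S* ≈ 167 boxes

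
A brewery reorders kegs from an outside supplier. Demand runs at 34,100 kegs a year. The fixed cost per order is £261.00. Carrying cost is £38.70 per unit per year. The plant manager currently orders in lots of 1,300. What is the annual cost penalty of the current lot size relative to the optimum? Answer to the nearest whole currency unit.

Extra cost ≈ £5,755 per year

EOQ = √(2DS/H) = √(2 × 34,100 × 261 / 38.7) ≈ 678.20.
Cost at Q* = (D/Q*)S + (Q*/2)H = √(2DSH) ≈ £26,246.29.
Cost at Q = 1,300: (34,100/1,300)×261 + (1,300/2)×38.7 = £6,846.23 + £25,155.00 = £32,001.23.
Excess = £32,001.23 − £26,246.29 = £5,754.94.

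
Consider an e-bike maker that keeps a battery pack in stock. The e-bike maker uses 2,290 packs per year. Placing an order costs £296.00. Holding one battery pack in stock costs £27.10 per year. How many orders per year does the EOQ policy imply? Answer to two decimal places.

Q* = √(2DS/H) = √(2 × 2,290 × 296 / 27.1) ≈ 223.66.
Orders per year = D / Q* = 2,290 / 223.66 ≈ 10.239.

N ≈ 10.24 orders per year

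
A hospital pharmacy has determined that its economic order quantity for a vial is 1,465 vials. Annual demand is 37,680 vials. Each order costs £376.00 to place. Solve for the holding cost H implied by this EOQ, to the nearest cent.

Invert the EOQ relation Q*² = 2DS/H.
From Q* = √(2DS/H): H = 2DS / Q*² = 2 × 37,680 × 376 / 1,465² = 13.2024.

H ≈ £13.20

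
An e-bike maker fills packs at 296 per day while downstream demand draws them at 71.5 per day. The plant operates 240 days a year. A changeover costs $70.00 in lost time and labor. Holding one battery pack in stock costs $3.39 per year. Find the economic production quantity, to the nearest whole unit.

Annual demand D = 71.5 × 240 = 17,160.
Production build-up factor (1 − d/p) = 1 − 71.5/296 = 0.7584.
Q* = √(2DS / (H(1 − d/p))) = √(2 × 17,160 × 70 / (3.39 × 0.7584)).
= √(2,402,400 / 2.5711) ≈ 966.630.

Q* ≈ 967 packs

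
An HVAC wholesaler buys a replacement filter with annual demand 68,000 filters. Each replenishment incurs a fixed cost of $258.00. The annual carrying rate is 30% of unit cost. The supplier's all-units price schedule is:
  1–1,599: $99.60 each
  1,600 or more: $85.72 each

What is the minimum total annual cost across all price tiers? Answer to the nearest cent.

Holding cost per unit per year at price C is H = 0.30·C.
For each price level, check whether its EOQ is feasible; otherwise the best quantity at that price is the breakpoint.
EOQ at $99.60 = 1083.6 (feasible in tier 1): TC = 68,000×$99.60 + (68,000/1083.6)×258 + (1083.6/2)×0.30×$99.60 = $6,805,179.46.
EOQ at $85.72 = 1168.1 < 1600, so use break Q=1600: TC = 68,000×$85.72 + (68,000/1600.0)×258 + (1600.0/2)×0.30×$85.72 = $5,860,497.80.
Lowest total cost among the candidates is at Q = 1600.0.

TC* ≈ $5,860,497.80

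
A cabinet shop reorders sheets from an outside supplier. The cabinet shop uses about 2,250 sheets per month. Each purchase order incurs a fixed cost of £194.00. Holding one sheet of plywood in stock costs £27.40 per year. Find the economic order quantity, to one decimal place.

Annual demand D = 2,250 × 12 = 27,000.
EOQ = √(2DS / H) = √(2 × 27,000 × 194 / 27.4).
= √(10,476,000 / 27.4) = √382,335.7664 ≈ 618.333.

Q* ≈ 618.3 sheets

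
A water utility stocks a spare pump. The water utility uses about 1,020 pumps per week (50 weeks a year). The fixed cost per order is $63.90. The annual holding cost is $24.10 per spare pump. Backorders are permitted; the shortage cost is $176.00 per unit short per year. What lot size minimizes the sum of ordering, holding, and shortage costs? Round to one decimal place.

Annual demand D = 1,020 × 50 = 51,000.
With planned backorders, Q* = √(2DS/H) · √((H+B)/B).
√(2DS/H) = √(2 × 51,000 × 63.9 / 24.1) = 520.046.
√((H+B)/B) = √((24.1+176)/176) = 1.0663.
Q* ≈ 554.510.

Q* ≈ 554.5 pumps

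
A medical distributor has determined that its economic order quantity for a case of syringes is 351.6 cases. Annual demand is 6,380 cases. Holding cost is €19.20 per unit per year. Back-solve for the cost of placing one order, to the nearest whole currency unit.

S ≈ €186

Invert the EOQ relation Q*² = 2DS/H.
From Q* = √(2DS/H): S = Q*²H / (2D) = 351.6² × 19.2 / (2 × 6,380) = 186.0151.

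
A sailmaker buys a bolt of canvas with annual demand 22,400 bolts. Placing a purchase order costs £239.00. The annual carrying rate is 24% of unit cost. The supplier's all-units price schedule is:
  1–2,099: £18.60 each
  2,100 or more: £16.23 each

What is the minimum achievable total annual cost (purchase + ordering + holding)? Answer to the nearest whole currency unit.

Holding cost per unit per year at price C is H = 0.24·C.
Candidates are each tier's EOQ (if it falls in that tier) and each price-break quantity.
EOQ at £18.60 = 1548.7 (feasible in tier 1): TC = 22,400×£18.60 + (22,400/1548.7)×239 + (1548.7/2)×0.24×£18.60 = £423,553.53.
EOQ at £16.23 = 1658.0 < 2100, so use break Q=2100: TC = 22,400×£16.23 + (22,400/2100.0)×239 + (2100.0/2)×0.24×£16.23 = £370,191.29.
Lowest total cost among the candidates is at Q = 2100.0.

TC* ≈ £370,191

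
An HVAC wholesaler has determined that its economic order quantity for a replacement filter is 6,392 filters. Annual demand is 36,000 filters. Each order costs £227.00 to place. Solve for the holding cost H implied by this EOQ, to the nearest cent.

H ≈ £0.40

Squaring Q* = √(2DS/H) gives Q*² = 2DS/H.
From Q* = √(2DS/H): H = 2DS / Q*² = 2 × 36,000 × 227 / 6,392² = 0.4000.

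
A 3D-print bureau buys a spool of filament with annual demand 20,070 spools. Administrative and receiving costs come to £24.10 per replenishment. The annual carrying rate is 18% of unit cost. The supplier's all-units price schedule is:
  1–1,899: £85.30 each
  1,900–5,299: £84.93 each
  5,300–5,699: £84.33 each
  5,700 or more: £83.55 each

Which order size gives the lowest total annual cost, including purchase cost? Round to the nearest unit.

Holding cost per unit per year at price C is H = 0.18·C.
For each price level, check whether its EOQ is feasible; otherwise the best quantity at that price is the breakpoint.
EOQ at £85.30 = 251.0 (feasible in tier 1): TC = 20,070×£85.30 + (20,070/251.0)×24.1 + (251.0/2)×0.18×£85.30 = £1,715,824.97.
EOQ at £84.93 = 251.6 < 1900, so use break Q=1900: TC = 20,070×£84.93 + (20,070/1900.0)×24.1 + (1900.0/2)×0.18×£84.93 = £1,719,322.70.
EOQ at £84.33 = 252.4 < 5300, so use break Q=5300: TC = 20,070×£84.33 + (20,070/5300.0)×24.1 + (5300.0/2)×0.18×£84.33 = £1,732,819.77.
EOQ at £83.55 = 253.6 < 5700, so use break Q=5700: TC = 20,070×£83.55 + (20,070/5700.0)×24.1 + (5700.0/2)×0.18×£83.55 = £1,719,794.51.
Lowest total cost is £1,715,824.97 at Q = 251.0.

Q* ≈ 251 spools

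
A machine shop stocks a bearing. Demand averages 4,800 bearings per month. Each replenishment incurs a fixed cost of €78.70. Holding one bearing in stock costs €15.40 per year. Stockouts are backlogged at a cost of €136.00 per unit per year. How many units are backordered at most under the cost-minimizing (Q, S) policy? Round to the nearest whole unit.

Annual demand D = 4,800 × 12 = 57,600.
With planned backorders, Q* = √(2DS/H) · √((H+B)/B).
√(2DS/H) = √(2 × 57,600 × 78.7 / 15.4) = 767.279.
√((H+B)/B) = √((15.4+136)/136) = 1.0551.
Q* ≈ 809.556.
S* = Q* · H/(H+B) = 809.556 × 15.4/151.4 ≈ 82.346.

S* ≈ 82 bearings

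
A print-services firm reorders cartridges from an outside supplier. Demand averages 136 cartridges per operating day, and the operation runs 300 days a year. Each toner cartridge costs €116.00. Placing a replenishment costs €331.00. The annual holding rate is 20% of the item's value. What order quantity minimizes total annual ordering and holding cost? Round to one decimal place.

Annual demand D = 136 × 300 = 40,800.
Holding cost H = 0.20 × €116.00 = €23.2000 per unit per year.
EOQ = √(2DS / H) = √(2 × 40,800 × 331 / 23.2).
= √(27,009,600 / 23.2) = √1,164,206.8966 ≈ 1078.984.

Q* ≈ 1,079.0 cartridges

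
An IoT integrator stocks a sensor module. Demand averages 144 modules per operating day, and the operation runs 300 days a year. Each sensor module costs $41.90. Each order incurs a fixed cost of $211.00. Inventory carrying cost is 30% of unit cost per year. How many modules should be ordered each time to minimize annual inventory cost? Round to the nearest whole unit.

Q* ≈ 1,204 modules

Annual demand D = 144 × 300 = 43,200.
Holding cost H = 0.30 × $41.90 = $12.5700 per unit per year.
EOQ = √(2DS / H) = √(2 × 43,200 × 211 / 12.57).
= √(18,230,400 / 12.57) = √1,450,310.2625 ≈ 1204.288.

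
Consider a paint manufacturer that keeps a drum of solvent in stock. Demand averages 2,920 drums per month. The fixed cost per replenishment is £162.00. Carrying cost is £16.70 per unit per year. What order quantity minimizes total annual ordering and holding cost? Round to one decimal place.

Q* ≈ 824.5 drums

Annual demand D = 2,920 × 12 = 35,040.
EOQ = √(2DS / H) = √(2 × 35,040 × 162 / 16.7).
= √(11,352,960 / 16.7) = √679,817.9641 ≈ 824.511.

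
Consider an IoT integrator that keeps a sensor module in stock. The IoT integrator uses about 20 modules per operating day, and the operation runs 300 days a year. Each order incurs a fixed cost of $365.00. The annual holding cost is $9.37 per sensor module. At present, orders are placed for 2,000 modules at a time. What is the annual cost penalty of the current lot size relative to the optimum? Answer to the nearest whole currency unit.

Annual demand D = 20 × 300 = 6,000.
EOQ = √(2DS/H) = √(2 × 6,000 × 365 / 9.37) ≈ 683.70.
Cost at Q* = (D/Q*)S + (Q*/2)H = √(2DSH) ≈ $6,406.29.
Cost at Q = 2,000: (6,000/2,000)×365 + (2,000/2)×9.37 = $1,095.00 + $9,370.00 = $10,465.00.
Excess = $10,465.00 − $6,406.29 = $4,058.71.

Extra cost ≈ $4,059 per year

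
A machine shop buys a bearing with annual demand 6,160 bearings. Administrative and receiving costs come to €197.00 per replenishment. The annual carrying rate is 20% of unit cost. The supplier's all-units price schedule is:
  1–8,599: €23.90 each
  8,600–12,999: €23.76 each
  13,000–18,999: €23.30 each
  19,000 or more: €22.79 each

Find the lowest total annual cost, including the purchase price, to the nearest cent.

TC* ≈ €150,630.06

Holding cost per unit per year at price C is H = 0.20·C.
Candidates are each tier's EOQ (if it falls in that tier) and each price-break quantity.
EOQ at €23.90 = 712.6 (feasible in tier 1): TC = 6,160×€23.90 + (6,160/712.6)×197 + (712.6/2)×0.20×€23.90 = €150,630.06.
EOQ at €23.76 = 714.7 < 8600, so use break Q=8600: TC = 6,160×€23.76 + (6,160/8600.0)×197 + (8600.0/2)×0.20×€23.76 = €166,936.31.
EOQ at €23.30 = 721.7 < 13000, so use break Q=13000: TC = 6,160×€23.30 + (6,160/13000.0)×197 + (13000.0/2)×0.20×€23.30 = €173,911.35.
EOQ at €22.79 = 729.7 < 19000, so use break Q=19000: TC = 6,160×€22.79 + (6,160/19000.0)×197 + (19000.0/2)×0.20×€22.79 = €183,751.27.
Lowest total cost among the candidates is at Q = 712.6.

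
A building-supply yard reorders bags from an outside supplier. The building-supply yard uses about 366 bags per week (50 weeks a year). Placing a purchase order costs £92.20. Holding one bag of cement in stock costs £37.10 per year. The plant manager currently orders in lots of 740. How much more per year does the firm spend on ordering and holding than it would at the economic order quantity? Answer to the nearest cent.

Extra cost ≈ £4,818.04 per year

Annual demand D = 366 × 50 = 18,300.
EOQ = √(2DS/H) = √(2 × 18,300 × 92.2 / 37.1) ≈ 301.59.
Cost at Q* = (D/Q*)S + (Q*/2)H = √(2DSH) ≈ £11,189.04.
Cost at Q = 740: (18,300/740)×92.2 + (740/2)×37.1 = £2,280.08 + £13,727.00 = £16,007.08.
Excess = £16,007.08 − £11,189.04 = £4,818.04.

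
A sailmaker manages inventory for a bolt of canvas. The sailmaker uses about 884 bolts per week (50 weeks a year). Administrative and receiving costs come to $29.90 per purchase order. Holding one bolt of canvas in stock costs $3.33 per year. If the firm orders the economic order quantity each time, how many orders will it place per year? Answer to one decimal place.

N ≈ 49.6 orders per year

Annual demand D = 884 × 50 = 44,200.
EOQ = √(2DS/H) = √(2 × 44,200 × 29.9 / 3.33) ≈ 890.92.
Orders per year = D / Q* = 44,200 / 890.92 ≈ 49.612.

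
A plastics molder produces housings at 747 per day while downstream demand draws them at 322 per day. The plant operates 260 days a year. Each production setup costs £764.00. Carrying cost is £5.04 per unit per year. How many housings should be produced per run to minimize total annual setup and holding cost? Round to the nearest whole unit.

Q* ≈ 6,679 housings

Annual demand D = 322 × 260 = 83,720.
Production build-up factor (1 − d/p) = 1 − 322/747 = 0.5689.
Q* = √(2DS / (H(1 − d/p))) = √(2 × 83,720 × 764 / (5.04 × 0.5689)).
= √(127,924,160 / 2.8675) ≈ 6679.237.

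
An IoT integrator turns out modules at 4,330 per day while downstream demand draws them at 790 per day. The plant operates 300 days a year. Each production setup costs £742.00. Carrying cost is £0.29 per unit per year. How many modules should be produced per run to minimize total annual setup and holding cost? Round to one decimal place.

Annual demand D = 790 × 300 = 237,000.
Production build-up factor (1 − d/p) = 1 − 790/4,330 = 0.8176.
Q* = √(2DS / (H(1 − d/p))) = √(2 × 237,000 × 742 / (0.29 × 0.8176)).
= √(351,708,000 / 0.2371) ≈ 38515.403.

Q* ≈ 38,515.4 modules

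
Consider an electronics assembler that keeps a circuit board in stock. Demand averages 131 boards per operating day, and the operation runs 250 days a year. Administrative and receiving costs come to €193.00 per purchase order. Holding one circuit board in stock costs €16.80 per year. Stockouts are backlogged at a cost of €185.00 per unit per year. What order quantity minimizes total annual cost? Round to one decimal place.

Annual demand D = 131 × 250 = 32,750.
With planned backorders, Q* = √(2DS/H) · √((H+B)/B).
√(2DS/H) = √(2 × 32,750 × 193 / 16.8) = 867.450.
√((H+B)/B) = √((16.8+185)/185) = 1.0444.
Q* ≈ 905.982.

Q* ≈ 906.0 boards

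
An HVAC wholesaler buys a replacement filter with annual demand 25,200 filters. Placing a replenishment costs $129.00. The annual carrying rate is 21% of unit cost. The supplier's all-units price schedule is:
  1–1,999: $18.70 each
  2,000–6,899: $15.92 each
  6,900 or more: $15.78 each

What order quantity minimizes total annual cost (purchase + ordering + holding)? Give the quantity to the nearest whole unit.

Q* ≈ 2,000 filters

Holding cost per unit per year at price C is H = 0.21·C.
Candidates are each tier's EOQ (if it falls in that tier) and each price-break quantity.
EOQ at $18.70 = 1286.7 (feasible in tier 1): TC = 25,200×$18.70 + (25,200/1286.7)×129 + (1286.7/2)×0.21×$18.70 = $476,292.90.
EOQ at $15.92 = 1394.5 < 2000, so use break Q=2000: TC = 25,200×$15.92 + (25,200/2000.0)×129 + (2000.0/2)×0.21×$15.92 = $406,152.60.
EOQ at $15.78 = 1400.7 < 6900, so use break Q=6900: TC = 25,200×$15.78 + (25,200/6900.0)×129 + (6900.0/2)×0.21×$15.78 = $409,559.74.
Lowest total cost is $406,152.60 at Q = 2000.0.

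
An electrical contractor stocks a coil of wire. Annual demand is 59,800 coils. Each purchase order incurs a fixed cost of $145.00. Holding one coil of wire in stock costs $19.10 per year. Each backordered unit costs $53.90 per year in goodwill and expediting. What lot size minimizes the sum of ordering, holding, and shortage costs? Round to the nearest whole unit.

Q* ≈ 1,109 coils

With planned backorders, Q* = √(2DS/H) · √((H+B)/B).
√(2DS/H) = √(2 × 59,800 × 145 / 19.1) = 952.868.
√((H+B)/B) = √((19.1+53.9)/53.9) = 1.1638.
Q* ≈ 1108.919.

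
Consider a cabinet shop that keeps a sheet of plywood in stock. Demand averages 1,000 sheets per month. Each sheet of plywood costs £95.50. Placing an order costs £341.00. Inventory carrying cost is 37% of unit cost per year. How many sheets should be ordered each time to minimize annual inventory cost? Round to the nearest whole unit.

Annual demand D = 1,000 × 12 = 12,000.
Holding cost H = 0.37 × £95.50 = £35.3350 per unit per year.
EOQ = √(2DS / H) = √(2 × 12,000 × 341 / 35.335).
= √(8,184,000 / 35.335) = √231,611.7164 ≈ 481.261.

Q* ≈ 481 sheets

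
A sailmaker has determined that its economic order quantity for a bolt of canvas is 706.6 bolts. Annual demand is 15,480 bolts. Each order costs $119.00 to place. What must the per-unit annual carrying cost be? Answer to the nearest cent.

H ≈ $7.38

Squaring Q* = √(2DS/H) gives Q*² = 2DS/H.
From Q* = √(2DS/H): H = 2DS / Q*² = 2 × 15,480 × 119 / 706.6² = 7.3791.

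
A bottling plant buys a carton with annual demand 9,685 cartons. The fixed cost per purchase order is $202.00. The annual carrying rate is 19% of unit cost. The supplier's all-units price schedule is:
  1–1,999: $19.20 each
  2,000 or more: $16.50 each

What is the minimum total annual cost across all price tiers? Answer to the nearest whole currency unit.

Holding cost per unit per year at price C is H = 0.19·C.
For each price level, check whether its EOQ is feasible; otherwise the best quantity at that price is the breakpoint.
EOQ at $19.20 = 1035.7 (feasible in tier 1): TC = 9,685×$19.20 + (9,685/1035.7)×202 + (1035.7/2)×0.19×$19.20 = $189,730.05.
EOQ at $16.50 = 1117.2 < 2000, so use break Q=2000: TC = 9,685×$16.50 + (9,685/2000.0)×202 + (2000.0/2)×0.19×$16.50 = $163,915.68.
Lowest total cost among the candidates is at Q = 2000.0.

TC* ≈ $163,916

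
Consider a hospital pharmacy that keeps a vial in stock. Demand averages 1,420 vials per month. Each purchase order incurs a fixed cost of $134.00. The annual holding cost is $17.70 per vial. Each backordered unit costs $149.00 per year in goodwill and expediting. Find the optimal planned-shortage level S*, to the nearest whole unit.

Annual demand D = 1,420 × 12 = 17,040.
With planned backorders, Q* = √(2DS/H) · √((H+B)/B).
√(2DS/H) = √(2 × 17,040 × 134 / 17.7) = 507.944.
√((H+B)/B) = √((17.7+149)/149) = 1.0577.
Q* ≈ 537.267.
S* = Q* · H/(H+B) = 537.267 × 17.7/166.7 ≈ 57.046.

S* ≈ 57 vials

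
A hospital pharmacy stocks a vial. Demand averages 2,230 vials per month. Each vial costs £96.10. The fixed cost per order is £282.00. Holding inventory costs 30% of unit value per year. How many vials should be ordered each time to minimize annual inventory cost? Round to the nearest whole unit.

Annual demand D = 2,230 × 12 = 26,760.
Holding cost H = 0.30 × £96.10 = £28.8300 per unit per year.
EOQ = √(2DS / H) = √(2 × 26,760 × 282 / 28.83).
= √(15,092,640 / 28.83) = √523,504.6826 ≈ 723.536.

Q* ≈ 724 vials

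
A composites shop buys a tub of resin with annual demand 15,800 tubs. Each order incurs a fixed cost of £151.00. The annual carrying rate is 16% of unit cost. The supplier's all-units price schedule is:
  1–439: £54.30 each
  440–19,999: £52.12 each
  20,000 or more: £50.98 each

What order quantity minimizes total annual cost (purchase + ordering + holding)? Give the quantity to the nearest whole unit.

Q* ≈ 756 tubs

Holding cost per unit per year at price C is H = 0.16·C.
Evaluate total cost at each tier's feasible EOQ or, if the EOQ is below the tier, at the tier's minimum quantity.
Tier 1 (£54.30): EOQ = 741.1 exceeds tier's upper bound 439, so this tier is dominated.
EOQ at £52.12 = 756.4 (feasible in tier 2): TC = 15,800×£52.12 + (15,800/756.4)×151 + (756.4/2)×0.16×£52.12 = £829,804.04.
EOQ at £50.98 = 764.8 < 20000, so use break Q=20000: TC = 15,800×£50.98 + (15,800/20000.0)×151 + (20000.0/2)×0.16×£50.98 = £887,171.29.
Lowest total cost is £829,804.04 at Q = 756.4.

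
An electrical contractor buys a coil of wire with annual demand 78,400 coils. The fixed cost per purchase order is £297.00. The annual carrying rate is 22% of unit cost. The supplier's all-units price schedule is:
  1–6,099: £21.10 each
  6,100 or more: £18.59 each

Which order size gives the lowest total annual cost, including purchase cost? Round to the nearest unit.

Holding cost per unit per year at price C is H = 0.22·C.
For each price level, check whether its EOQ is feasible; otherwise the best quantity at that price is the breakpoint.
EOQ at £21.10 = 3167.4 (feasible in tier 1): TC = 78,400×£21.10 + (78,400/3167.4)×297 + (3167.4/2)×0.22×£21.10 = £1,668,942.93.
EOQ at £18.59 = 3374.4 < 6100, so use break Q=6100: TC = 78,400×£18.59 + (78,400/6100.0)×297 + (6100.0/2)×0.22×£18.59 = £1,473,747.07.
Lowest total cost is £1,473,747.07 at Q = 6100.0.

Q* ≈ 6,100 coils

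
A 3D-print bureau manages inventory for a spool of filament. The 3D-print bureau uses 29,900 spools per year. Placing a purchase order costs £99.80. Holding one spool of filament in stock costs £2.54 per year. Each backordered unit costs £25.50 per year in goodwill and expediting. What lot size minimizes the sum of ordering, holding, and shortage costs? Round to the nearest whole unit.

Q* ≈ 1,607 spools

With planned backorders, Q* = √(2DS/H) · √((H+B)/B).
√(2DS/H) = √(2 × 29,900 × 99.8 / 2.54) = 1532.848.
√((H+B)/B) = √((2.54+25.5)/25.5) = 1.0486.
Q* ≈ 1607.378.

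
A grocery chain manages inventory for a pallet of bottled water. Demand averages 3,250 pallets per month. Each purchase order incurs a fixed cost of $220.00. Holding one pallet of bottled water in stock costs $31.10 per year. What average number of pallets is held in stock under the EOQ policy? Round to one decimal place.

Average inventory ≈ 371.4 pallets

Annual demand D = 3,250 × 12 = 39,000.
EOQ = √(2DS/H) = √(2 × 39,000 × 220 / 31.1) ≈ 742.81.
Average inventory = Q*/2 ≈ 742.81 / 2 = 371.406.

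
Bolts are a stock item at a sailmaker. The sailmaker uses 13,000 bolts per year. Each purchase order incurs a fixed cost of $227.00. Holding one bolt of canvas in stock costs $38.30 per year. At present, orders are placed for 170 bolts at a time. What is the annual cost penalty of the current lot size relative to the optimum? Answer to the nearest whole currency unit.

Extra cost ≈ $5,579 per year

EOQ = √(2DS/H) = √(2 × 13,000 × 227 / 38.3) ≈ 392.55.
Cost at Q* = (D/Q*)S + (Q*/2)H = √(2DSH) ≈ $15,034.85.
Cost at Q = 170: (13,000/170)×227 + (170/2)×38.3 = $17,358.82 + $3,255.50 = $20,614.32.
Excess = $20,614.32 − $15,034.85 = $5,579.48.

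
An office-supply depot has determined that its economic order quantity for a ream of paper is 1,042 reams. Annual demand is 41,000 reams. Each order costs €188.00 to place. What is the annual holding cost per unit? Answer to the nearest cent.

Squaring Q* = √(2DS/H) gives Q*² = 2DS/H.
From Q* = √(2DS/H): H = 2DS / Q*² = 2 × 41,000 × 188 / 1,042² = 14.1983.

H ≈ €14.20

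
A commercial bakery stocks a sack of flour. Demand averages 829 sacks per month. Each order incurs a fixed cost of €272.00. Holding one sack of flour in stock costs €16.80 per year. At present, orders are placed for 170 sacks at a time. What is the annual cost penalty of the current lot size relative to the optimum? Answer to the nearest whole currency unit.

Extra cost ≈ €7,810 per year

Annual demand D = 829 × 12 = 9,948.
EOQ = √(2DS/H) = √(2 × 9,948 × 272 / 16.8) ≈ 567.56.
Cost at Q* = (D/Q*)S + (Q*/2)H = √(2DSH) ≈ €9,535.03.
Cost at Q = 170: (9,948/170)×272 + (170/2)×16.8 = €15,916.80 + €1,428.00 = €17,344.80.
Excess = €17,344.80 − €9,535.03 = €7,809.77.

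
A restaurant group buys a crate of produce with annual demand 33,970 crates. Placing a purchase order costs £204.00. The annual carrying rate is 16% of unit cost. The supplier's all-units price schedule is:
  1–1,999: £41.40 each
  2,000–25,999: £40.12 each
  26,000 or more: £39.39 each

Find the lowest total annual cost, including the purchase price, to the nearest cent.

Holding cost per unit per year at price C is H = 0.16·C.
For each price level, check whether its EOQ is feasible; otherwise the best quantity at that price is the breakpoint.
EOQ at £41.40 = 1446.5 (feasible in tier 1): TC = 33,970×£41.40 + (33,970/1446.5)×204 + (1446.5/2)×0.16×£41.40 = £1,415,939.60.
EOQ at £40.12 = 1469.4 < 2000, so use break Q=2000: TC = 33,970×£40.12 + (33,970/2000.0)×204 + (2000.0/2)×0.16×£40.12 = £1,372,760.54.
EOQ at £39.39 = 1482.9 < 26000, so use break Q=26000: TC = 33,970×£39.39 + (33,970/26000.0)×204 + (26000.0/2)×0.16×£39.39 = £1,420,276.03.
Lowest total cost among the candidates is at Q = 2000.0.

TC* ≈ £1,372,760.54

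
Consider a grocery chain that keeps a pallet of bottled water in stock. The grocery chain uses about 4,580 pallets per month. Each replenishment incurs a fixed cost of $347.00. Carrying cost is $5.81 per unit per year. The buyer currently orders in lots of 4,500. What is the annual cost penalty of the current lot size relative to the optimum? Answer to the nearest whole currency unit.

Annual demand D = 4,580 × 12 = 54,960.
EOQ = √(2DS/H) = √(2 × 54,960 × 347 / 5.81) ≈ 2562.21.
Cost at Q* = (D/Q*)S + (Q*/2)H = √(2DSH) ≈ $14,886.45.
Cost at Q = 4,500: (54,960/4,500)×347 + (4,500/2)×5.81 = $4,238.03 + $13,072.50 = $17,310.53.
Excess = $17,310.53 − $14,886.45 = $2,424.08.

Extra cost ≈ $2,424 per year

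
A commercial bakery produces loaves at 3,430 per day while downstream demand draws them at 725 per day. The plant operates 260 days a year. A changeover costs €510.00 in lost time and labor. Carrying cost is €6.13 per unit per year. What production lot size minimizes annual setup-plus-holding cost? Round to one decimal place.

Annual demand D = 725 × 260 = 188,500.
Production build-up factor (1 − d/p) = 1 − 725/3,430 = 0.7886.
Q* = √(2DS / (H(1 − d/p))) = √(2 × 188,500 × 510 / (6.13 × 0.7886)).
= √(192,270,000 / 4.8343) ≈ 6306.508.

Q* ≈ 6,306.5 loaves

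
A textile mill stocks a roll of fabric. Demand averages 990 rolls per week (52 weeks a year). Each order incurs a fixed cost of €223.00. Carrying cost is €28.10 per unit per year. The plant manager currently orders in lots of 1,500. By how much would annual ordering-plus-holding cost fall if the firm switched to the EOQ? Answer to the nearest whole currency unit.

Extra cost ≈ €3,328 per year

Annual demand D = 990 × 52 = 51,480.
EOQ = √(2DS/H) = √(2 × 51,480 × 223 / 28.1) ≈ 903.93.
Cost at Q* = (D/Q*)S + (Q*/2)H = √(2DSH) ≈ €25,400.36.
Cost at Q = 1,500: (51,480/1,500)×223 + (1,500/2)×28.1 = €7,653.36 + €21,075.00 = €28,728.36.
Excess = €28,728.36 − €25,400.36 = €3,328.00.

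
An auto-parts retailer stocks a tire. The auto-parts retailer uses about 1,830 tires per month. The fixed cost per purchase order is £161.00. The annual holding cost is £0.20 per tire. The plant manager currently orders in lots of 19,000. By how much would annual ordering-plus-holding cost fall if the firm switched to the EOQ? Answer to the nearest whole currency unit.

Annual demand D = 1,830 × 12 = 21,960.
EOQ = √(2DS/H) = √(2 × 21,960 × 161 / 0.2) ≈ 5946.06.
Cost at Q* = (D/Q*)S + (Q*/2)H = √(2DSH) ≈ £1,189.21.
Cost at Q = 19,000: (21,960/19,000)×161 + (19,000/2)×0.2 = £186.08 + £1,900.00 = £2,086.08.
Excess = £2,086.08 − £1,189.21 = £896.87.

Extra cost ≈ £897 per year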